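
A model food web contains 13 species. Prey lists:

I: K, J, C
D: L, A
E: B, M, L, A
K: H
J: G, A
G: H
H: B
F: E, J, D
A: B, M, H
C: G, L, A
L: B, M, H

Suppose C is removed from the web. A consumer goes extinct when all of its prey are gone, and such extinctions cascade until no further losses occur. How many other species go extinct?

Remove C.
Every predator of it retains at least one other prey: I still has K, J.
No consumer loses all prey, so no secondary extinctions occur.

0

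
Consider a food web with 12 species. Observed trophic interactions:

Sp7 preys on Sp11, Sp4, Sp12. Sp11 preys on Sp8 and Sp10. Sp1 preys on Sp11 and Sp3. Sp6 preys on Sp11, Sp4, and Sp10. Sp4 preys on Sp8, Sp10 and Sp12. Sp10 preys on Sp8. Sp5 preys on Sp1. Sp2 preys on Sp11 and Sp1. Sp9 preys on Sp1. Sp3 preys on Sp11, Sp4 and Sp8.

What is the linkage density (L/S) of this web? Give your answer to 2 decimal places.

There are L = 21 links among S = 12 species.
L/S = 21/12 = 1.7500 ≈ 1.75.

L/S = 1.75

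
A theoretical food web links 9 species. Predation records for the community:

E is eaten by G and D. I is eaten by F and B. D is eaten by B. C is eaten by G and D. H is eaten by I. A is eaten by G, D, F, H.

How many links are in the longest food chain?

One longest chain: A → H → I → F.
It has 4 species and 3 links.

3 links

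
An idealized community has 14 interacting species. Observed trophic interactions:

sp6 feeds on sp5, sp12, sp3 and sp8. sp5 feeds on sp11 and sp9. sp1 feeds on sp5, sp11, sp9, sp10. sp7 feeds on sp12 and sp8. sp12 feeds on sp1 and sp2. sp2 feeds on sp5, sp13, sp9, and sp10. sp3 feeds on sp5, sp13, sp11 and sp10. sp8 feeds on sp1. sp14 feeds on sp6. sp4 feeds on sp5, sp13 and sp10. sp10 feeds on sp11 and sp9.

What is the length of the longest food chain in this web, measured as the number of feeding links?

5 links

One longest chain: sp11 → sp5 → sp2 → sp12 → sp6 → sp14.
It has 6 species and 5 links.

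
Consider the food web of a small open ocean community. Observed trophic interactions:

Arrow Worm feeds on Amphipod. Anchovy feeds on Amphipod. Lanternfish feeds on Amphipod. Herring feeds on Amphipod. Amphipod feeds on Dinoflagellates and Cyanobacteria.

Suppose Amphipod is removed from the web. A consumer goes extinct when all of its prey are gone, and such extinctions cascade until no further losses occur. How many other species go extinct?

4

Remove Amphipod.
Round 1: Arrow Worm (all prey gone), Herring (all prey gone), Anchovy (all prey gone), Lanternfish (all prey gone) → extinct.
No further losses. Total secondary extinctions: 4.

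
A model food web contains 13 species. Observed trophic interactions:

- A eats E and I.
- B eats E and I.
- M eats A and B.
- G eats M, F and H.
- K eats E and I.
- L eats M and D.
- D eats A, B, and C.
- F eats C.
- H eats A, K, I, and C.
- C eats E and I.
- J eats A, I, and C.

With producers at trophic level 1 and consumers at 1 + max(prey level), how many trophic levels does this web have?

Producers (level 1): E, I.
E → C → D → L gives L level 4.
No species has a prey at level 4, so no species reaches level 5.

4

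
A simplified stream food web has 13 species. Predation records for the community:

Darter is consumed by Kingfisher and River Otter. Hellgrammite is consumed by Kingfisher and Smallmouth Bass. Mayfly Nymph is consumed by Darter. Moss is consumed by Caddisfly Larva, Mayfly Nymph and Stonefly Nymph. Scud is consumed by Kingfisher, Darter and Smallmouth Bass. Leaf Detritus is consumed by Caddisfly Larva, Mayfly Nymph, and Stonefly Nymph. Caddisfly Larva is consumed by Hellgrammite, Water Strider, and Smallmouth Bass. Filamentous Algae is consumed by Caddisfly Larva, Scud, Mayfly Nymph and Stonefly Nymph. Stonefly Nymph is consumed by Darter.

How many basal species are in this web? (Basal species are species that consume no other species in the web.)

3

Basal species (no prey listed): Leaf Detritus, Moss, Filamentous Algae.
Count: 3.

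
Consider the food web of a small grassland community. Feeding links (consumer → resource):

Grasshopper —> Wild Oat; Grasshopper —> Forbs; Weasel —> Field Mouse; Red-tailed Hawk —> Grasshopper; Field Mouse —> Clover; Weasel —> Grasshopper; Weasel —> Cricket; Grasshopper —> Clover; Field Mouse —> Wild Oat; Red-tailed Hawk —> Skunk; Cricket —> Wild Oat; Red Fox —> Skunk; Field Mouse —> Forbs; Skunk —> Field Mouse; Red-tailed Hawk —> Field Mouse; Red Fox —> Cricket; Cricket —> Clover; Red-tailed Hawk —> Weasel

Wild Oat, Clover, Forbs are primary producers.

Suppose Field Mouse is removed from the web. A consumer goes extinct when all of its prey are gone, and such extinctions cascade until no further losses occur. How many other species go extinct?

Remove Field Mouse.
Round 1: Skunk (all prey gone) → extinct.
No further losses. Total secondary extinctions: 1.

1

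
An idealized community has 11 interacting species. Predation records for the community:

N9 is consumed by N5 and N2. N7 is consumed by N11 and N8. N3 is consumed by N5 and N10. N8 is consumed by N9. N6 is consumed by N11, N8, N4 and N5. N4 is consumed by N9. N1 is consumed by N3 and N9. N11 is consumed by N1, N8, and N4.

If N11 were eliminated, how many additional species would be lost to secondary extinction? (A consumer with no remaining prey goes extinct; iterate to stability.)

Remove N11.
Round 1: N1 (all prey gone) → extinct.
Round 2: N3 (all prey gone) → extinct.
Round 3: N10 (all prey gone) → extinct.
No further losses. Total secondary extinctions: 3.

3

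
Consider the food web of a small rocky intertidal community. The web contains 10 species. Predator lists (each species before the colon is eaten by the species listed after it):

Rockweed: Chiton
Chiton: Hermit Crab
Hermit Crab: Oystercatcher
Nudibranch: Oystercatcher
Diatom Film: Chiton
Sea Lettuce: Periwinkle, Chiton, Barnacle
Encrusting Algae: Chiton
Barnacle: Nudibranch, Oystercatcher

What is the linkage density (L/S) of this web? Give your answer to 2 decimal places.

There are L = 11 links among S = 10 species.
L/S = 11/10 = 1.1000 ≈ 1.10.

L/S = 1.10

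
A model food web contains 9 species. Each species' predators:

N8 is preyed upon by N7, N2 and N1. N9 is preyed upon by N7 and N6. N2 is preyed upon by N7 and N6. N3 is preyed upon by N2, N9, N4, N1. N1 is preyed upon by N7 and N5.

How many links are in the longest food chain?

2 links

One longest chain: N3 → N2 → N6.
It has 3 species and 2 links.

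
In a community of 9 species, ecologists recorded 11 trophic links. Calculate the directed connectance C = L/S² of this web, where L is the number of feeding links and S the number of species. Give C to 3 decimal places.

C = 0.136

The web has S = 9 species and L = 11 feeding links.
C = L / S² = 11 / 81 = 0.1358 ≈ 0.136.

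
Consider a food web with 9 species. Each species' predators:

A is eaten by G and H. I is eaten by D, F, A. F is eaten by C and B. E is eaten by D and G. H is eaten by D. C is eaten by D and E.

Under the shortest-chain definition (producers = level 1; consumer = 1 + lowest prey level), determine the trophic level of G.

I is a producer → level 1.
A eats I → level 2.
G eats A → level 3.
No prey of G is below level 2, so 3 is the minimum.

Trophic level 3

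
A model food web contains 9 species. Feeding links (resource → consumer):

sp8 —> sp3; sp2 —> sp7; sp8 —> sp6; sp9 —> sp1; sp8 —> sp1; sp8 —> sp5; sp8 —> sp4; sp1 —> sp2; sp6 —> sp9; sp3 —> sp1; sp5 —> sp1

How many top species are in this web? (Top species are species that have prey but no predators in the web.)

Top species (has prey, but nothing eats it): sp4, sp7.
Count: 2.

2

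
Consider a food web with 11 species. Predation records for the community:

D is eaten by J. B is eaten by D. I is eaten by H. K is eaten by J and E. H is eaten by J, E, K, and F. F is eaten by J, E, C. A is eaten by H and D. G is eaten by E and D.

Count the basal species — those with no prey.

4

Basal species (no prey listed): I, A, B, G.
Count: 4.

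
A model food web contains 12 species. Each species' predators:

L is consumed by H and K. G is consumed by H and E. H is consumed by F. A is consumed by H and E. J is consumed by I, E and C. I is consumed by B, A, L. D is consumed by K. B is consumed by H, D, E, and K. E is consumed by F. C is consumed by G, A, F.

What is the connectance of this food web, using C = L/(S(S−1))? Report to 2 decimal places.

The web has S = 12 species and L = 22 feeding links.
C = L / (S(S−1)) = 22 / 132 = 0.1667 ≈ 0.17.

C = 0.17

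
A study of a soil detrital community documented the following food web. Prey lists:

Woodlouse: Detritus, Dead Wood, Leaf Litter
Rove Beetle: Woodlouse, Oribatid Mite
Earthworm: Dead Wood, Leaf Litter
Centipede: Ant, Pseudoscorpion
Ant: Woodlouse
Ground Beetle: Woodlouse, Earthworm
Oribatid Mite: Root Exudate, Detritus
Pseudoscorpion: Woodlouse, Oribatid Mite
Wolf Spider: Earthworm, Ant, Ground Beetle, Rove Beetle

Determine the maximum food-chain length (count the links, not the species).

One longest chain: Detritus → Woodlouse → Pseudoscorpion → Centipede.
It has 4 species and 3 links.

3 links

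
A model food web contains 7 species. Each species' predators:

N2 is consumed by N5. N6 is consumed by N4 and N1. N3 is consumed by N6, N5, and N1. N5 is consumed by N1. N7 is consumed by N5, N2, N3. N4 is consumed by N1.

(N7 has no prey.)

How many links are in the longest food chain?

One longest chain: N7 → N3 → N6 → N4 → N1.
It has 5 species and 4 links.

4 links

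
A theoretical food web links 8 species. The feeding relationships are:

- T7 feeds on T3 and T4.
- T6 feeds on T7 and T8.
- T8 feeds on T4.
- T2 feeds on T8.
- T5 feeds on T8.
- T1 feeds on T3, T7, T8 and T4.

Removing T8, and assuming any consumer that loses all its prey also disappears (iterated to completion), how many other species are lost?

2

Remove T8.
Round 1: T5 (all prey gone), T2 (all prey gone) → extinct.
No further losses. Total secondary extinctions: 2.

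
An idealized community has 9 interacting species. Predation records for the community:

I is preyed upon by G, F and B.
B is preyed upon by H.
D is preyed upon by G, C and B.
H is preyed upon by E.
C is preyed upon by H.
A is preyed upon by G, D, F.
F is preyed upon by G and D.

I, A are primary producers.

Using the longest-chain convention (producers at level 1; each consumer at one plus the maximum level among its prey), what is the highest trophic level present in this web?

Producers (level 1): I, A.
I → F → D → C → H → E gives E level 6.
No species has a prey at level 6, so no species reaches level 7.

6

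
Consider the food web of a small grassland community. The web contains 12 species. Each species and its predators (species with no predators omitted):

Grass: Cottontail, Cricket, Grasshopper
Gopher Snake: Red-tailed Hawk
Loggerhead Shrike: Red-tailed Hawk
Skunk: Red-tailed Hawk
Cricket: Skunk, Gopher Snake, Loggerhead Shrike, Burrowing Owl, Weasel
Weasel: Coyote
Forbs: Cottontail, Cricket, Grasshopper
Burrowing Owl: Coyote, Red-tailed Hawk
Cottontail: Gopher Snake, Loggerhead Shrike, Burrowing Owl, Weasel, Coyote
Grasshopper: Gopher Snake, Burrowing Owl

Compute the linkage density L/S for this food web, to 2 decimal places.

L/S = 2.00

There are L = 24 links among S = 12 species.
L/S = 24/12 = 2.0000 ≈ 2.00.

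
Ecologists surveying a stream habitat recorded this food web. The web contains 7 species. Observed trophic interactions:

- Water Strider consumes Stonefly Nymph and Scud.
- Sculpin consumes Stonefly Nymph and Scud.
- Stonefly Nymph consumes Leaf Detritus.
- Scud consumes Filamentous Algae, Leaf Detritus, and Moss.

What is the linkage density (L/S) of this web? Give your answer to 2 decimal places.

L/S = 1.14

There are L = 8 links among S = 7 species.
L/S = 8/7 = 1.1429 ≈ 1.14.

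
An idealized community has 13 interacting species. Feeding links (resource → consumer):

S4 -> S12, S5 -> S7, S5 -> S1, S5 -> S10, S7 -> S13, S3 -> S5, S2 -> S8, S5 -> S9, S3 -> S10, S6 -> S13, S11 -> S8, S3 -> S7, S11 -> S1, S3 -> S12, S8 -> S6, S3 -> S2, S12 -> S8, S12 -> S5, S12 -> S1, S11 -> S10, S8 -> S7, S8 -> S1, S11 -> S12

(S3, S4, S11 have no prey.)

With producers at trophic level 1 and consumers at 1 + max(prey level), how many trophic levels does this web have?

Producers (level 1): S3, S4, S11.
S3 → S12 → S8 → S7 → S13 gives S13 level 5.
No species has a prey at level 5, so no species reaches level 6.

5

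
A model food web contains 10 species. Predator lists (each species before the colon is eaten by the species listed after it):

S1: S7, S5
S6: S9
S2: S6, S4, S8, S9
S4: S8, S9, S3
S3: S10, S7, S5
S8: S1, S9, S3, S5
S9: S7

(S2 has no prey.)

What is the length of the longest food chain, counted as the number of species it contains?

5 species

One longest chain: S2 → S4 → S8 → S3 → S10.
It has 5 species and 4 links.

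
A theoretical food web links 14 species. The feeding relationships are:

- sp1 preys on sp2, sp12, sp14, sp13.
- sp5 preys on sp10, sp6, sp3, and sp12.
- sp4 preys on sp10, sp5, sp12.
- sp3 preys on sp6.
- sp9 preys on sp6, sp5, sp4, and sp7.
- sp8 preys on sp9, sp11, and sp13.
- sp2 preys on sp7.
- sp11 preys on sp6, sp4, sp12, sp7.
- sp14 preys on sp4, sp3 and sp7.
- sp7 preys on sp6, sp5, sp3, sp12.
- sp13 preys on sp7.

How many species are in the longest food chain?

One longest chain: sp6 → sp3 → sp5 → sp7 → sp13 → sp1.
It has 6 species and 5 links.

6 species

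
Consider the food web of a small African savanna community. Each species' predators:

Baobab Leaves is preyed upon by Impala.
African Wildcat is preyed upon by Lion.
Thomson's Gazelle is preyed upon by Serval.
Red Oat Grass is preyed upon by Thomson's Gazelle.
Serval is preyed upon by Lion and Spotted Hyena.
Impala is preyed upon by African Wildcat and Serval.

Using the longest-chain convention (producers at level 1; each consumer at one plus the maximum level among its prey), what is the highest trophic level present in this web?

4

Producers (level 1): Red Oat Grass, Baobab Leaves.
Baobab Leaves → Impala → Serval → Lion gives Lion level 4.
No species has a prey at level 4, so no species reaches level 5.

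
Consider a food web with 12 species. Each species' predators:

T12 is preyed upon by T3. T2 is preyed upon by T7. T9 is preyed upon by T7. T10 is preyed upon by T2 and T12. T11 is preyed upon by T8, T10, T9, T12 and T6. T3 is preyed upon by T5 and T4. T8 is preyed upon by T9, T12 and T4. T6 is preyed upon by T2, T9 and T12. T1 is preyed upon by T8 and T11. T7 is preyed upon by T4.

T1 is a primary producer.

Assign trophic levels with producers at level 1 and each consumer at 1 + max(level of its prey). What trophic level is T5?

Trophic level 6

T1 is a producer → level 1.
T11 eats T1 → level 2.
T8 eats T11 (level 2); other prey at levels: T1 1 → level 3.
T12 eats T8 (level 3); other prey at levels: T11 2, T6 3, T10 3 → level 4.
T3 eats T12 → level 5.
T5 eats T3 → level 6.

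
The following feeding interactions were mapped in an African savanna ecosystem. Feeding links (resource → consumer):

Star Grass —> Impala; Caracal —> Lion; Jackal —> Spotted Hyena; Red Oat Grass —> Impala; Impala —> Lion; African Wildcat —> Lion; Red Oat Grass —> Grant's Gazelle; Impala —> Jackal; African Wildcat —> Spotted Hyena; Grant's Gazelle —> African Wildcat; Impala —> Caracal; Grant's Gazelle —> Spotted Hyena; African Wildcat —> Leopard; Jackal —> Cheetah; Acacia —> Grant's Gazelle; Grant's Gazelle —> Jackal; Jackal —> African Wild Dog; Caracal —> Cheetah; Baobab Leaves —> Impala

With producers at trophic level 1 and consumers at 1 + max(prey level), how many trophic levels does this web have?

4

Producers (level 1): Baobab Leaves, Star Grass, Acacia, Red Oat Grass.
Acacia → Grant's Gazelle → African Wildcat → Lion gives Lion level 4.
No species has a prey at level 4, so no species reaches level 5.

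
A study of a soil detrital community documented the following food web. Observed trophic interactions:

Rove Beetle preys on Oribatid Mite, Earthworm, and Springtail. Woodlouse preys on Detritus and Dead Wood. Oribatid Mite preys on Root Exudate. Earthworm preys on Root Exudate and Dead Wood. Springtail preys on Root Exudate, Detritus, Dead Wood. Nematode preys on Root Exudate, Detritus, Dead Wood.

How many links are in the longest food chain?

2 links

One longest chain: Dead Wood → Springtail → Rove Beetle.
It has 3 species and 2 links.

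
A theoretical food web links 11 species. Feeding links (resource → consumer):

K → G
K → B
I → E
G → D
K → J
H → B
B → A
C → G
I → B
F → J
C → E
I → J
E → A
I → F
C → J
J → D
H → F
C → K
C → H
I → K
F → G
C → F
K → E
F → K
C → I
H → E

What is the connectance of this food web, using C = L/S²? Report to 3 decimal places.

The web has S = 11 species and L = 26 feeding links.
C = L / S² = 26 / 121 = 0.2149 ≈ 0.215.

C = 0.215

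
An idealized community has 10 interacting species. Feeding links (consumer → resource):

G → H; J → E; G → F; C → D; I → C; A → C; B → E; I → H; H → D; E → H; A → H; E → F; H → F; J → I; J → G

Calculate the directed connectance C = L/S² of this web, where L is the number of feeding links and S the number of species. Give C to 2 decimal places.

C = 0.15

The web has S = 10 species and L = 15 feeding links.
C = L / S² = 15 / 100 = 0.1500 ≈ 0.15.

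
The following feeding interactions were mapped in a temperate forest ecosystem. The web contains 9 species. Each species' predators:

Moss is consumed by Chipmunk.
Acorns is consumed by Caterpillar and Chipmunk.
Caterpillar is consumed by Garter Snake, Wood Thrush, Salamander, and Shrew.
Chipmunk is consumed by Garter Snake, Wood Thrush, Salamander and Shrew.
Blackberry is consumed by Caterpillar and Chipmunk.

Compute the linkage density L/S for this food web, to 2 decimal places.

L/S = 1.44

There are L = 13 links among S = 9 species.
L/S = 13/9 = 1.4444 ≈ 1.44.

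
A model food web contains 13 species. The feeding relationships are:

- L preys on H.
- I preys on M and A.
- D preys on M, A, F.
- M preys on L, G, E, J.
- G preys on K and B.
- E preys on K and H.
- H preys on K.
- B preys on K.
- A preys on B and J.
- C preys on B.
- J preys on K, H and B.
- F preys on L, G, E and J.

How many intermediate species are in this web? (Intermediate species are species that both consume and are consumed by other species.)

9

Intermediate species (has both prey and predators): B, H, L, E, G, J, A, F, M.
Count: 9.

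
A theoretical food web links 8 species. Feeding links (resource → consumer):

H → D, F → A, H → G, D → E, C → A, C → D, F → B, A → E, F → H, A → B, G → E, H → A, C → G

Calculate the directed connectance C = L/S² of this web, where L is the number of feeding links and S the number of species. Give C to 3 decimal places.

The web has S = 8 species and L = 13 feeding links.
C = L / S² = 13 / 64 = 0.2031 ≈ 0.203.

C = 0.203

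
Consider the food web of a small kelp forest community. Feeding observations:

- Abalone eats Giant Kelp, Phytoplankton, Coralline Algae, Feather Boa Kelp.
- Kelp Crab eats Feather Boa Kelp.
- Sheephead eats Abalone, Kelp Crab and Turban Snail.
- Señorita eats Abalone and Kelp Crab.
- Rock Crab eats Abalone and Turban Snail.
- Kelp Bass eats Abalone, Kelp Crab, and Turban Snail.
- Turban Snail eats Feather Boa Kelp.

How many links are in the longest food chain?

One longest chain: Coralline Algae → Abalone → Señorita.
It has 3 species and 2 links.

2 links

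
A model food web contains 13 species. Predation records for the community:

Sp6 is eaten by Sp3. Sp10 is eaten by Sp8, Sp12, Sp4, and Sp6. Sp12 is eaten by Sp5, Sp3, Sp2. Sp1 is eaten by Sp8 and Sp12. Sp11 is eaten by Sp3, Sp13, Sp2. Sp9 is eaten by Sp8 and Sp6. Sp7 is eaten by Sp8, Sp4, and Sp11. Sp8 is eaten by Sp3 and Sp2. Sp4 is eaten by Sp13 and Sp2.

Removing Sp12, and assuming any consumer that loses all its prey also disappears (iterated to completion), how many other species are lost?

1

Remove Sp12.
Round 1: Sp5 (all prey gone) → extinct.
No further losses. Total secondary extinctions: 1.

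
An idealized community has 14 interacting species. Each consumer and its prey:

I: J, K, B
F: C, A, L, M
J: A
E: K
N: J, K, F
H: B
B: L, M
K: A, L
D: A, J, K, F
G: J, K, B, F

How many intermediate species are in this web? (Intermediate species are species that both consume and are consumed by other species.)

4

Intermediate species (has both prey and predators): J, K, B, F.
Count: 4.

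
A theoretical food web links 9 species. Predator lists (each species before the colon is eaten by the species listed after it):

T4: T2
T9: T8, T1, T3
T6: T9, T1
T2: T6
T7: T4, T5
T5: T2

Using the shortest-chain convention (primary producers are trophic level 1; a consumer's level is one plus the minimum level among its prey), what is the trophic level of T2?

T7 is a producer → level 1.
T4 eats T7 → level 2.
T2 eats T4 → level 3.
No prey of T2 is below level 2, so 3 is the minimum.

Trophic level 3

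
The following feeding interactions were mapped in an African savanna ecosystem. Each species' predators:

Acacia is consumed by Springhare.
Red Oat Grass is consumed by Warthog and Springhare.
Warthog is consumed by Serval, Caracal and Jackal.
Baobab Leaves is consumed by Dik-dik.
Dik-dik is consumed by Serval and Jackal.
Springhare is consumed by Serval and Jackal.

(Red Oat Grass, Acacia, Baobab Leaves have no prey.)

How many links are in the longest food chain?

One longest chain: Red Oat Grass → Springhare → Serval.
It has 3 species and 2 links.

2 links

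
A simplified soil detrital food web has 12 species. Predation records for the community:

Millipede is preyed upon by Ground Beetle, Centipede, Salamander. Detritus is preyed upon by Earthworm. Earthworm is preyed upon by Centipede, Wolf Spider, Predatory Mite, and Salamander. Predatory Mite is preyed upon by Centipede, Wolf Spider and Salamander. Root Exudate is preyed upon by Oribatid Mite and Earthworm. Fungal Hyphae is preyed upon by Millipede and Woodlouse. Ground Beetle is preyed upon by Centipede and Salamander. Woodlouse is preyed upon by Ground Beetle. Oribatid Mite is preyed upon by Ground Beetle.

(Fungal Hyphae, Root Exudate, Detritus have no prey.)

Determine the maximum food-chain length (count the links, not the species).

3 links

One longest chain: Fungal Hyphae → Woodlouse → Ground Beetle → Centipede.
It has 4 species and 3 links.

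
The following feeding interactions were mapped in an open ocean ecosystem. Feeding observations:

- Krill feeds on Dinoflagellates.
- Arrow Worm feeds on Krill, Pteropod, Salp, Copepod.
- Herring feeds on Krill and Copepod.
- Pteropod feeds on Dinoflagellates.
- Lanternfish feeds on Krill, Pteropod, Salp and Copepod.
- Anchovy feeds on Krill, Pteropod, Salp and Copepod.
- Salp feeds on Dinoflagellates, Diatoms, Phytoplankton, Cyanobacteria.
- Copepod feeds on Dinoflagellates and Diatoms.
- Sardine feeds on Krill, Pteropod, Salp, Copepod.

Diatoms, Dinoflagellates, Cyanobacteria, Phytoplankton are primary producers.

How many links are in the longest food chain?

2 links

One longest chain: Dinoflagellates → Krill → Anchovy.
It has 3 species and 2 links.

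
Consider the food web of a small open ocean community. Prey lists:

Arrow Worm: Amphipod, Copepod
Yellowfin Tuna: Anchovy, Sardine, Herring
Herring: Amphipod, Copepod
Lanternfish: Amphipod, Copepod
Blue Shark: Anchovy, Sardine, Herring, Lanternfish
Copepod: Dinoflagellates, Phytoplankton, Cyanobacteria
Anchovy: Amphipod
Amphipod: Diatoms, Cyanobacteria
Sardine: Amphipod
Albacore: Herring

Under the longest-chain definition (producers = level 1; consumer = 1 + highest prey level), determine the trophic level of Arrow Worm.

Trophic level 3

Diatoms is a producer → level 1.
Amphipod eats Diatoms (level 1); other prey at levels: Cyanobacteria 1 → level 2.
Arrow Worm eats Amphipod (level 2); other prey at levels: Copepod 2 → level 3.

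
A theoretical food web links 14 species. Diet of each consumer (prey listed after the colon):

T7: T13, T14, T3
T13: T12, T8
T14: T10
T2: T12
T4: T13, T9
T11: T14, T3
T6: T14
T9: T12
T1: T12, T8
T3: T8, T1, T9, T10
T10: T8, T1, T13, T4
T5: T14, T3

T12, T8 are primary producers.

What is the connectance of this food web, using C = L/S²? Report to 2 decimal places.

C = 0.13

The web has S = 14 species and L = 25 feeding links.
C = L / S² = 25 / 196 = 0.1276 ≈ 0.13.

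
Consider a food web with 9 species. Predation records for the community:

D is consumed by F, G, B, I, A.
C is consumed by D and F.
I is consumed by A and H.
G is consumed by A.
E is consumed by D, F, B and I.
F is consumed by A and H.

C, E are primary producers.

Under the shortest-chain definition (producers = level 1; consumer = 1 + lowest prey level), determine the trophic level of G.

C is a producer → level 1.
D eats C → level 2.
G eats D → level 3.
No prey of G is below level 2, so 3 is the minimum.

Trophic level 3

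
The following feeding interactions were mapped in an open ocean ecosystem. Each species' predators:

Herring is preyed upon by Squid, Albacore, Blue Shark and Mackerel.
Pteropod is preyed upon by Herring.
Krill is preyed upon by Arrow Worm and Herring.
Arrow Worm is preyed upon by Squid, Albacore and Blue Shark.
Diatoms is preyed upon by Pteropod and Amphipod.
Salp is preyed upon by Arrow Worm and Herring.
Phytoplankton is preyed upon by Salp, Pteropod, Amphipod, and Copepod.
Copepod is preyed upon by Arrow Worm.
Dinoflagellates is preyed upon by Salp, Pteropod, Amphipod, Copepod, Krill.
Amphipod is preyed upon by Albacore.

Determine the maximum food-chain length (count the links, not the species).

One longest chain: Dinoflagellates → Krill → Arrow Worm → Blue Shark.
It has 4 species and 3 links.

3 links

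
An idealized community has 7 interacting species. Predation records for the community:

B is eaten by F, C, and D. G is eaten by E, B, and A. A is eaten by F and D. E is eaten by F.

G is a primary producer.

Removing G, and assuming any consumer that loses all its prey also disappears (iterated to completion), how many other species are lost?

Remove G.
Round 1: A (all prey gone), B (all prey gone), E (all prey gone) → extinct.
Round 2: F (all prey gone), C (all prey gone), D (all prey gone) → extinct.
No further losses. Total secondary extinctions: 6.

6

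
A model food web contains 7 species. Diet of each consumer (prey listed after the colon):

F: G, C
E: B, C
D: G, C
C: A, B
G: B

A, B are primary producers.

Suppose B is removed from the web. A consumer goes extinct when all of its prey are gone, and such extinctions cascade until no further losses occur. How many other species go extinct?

1

Remove B.
Round 1: G (all prey gone) → extinct.
No further losses. Total secondary extinctions: 1.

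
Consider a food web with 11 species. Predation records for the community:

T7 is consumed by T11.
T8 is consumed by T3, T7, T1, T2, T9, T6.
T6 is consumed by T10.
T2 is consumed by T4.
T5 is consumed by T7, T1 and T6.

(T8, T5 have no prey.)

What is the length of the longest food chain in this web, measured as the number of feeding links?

2 links

One longest chain: T8 → T2 → T4.
It has 3 species and 2 links.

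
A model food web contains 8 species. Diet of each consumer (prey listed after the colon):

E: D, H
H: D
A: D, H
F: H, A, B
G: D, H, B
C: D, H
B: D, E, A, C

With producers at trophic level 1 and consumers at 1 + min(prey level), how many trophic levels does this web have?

Producers (level 1): D.
Following each consumer down to its lowest-level prey: D → H → F (levels 1 through 3).
All prey of F (H 2, A 2, B 2) are at level 2 or above, so F is at level 1 + 2 = 3.
Every consumer has at least one prey at level 2 or below, so none exceeds level 3.

3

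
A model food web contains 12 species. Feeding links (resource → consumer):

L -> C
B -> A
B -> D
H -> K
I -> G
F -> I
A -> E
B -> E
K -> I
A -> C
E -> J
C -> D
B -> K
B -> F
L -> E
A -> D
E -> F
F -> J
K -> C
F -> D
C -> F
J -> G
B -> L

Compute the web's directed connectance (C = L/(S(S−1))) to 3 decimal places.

The web has S = 12 species and L = 23 feeding links.
C = L / (S(S−1)) = 23 / 132 = 0.1742 ≈ 0.174.

C = 0.174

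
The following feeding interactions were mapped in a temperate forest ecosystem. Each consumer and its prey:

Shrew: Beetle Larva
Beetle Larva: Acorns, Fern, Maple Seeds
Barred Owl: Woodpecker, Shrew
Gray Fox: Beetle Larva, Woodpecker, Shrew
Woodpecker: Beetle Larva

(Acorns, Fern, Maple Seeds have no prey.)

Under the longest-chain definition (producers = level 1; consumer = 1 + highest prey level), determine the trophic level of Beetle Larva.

Acorns is a producer → level 1.
Beetle Larva eats Acorns (level 1); other prey at levels: Fern 1, Maple Seeds 1 → level 2.

Trophic level 2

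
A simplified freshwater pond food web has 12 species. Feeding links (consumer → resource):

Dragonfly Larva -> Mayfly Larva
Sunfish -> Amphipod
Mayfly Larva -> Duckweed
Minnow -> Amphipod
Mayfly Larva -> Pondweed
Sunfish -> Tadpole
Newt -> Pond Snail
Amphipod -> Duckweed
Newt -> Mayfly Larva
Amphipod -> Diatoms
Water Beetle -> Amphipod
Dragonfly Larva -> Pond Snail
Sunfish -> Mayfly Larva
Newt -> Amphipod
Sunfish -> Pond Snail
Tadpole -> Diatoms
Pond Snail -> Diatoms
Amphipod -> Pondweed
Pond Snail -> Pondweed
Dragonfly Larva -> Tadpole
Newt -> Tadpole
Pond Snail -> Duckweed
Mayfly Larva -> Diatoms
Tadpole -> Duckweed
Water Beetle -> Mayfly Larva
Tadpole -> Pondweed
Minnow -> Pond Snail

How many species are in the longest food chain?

One longest chain: Duckweed → Pond Snail → Sunfish.
It has 3 species and 2 links.

3 species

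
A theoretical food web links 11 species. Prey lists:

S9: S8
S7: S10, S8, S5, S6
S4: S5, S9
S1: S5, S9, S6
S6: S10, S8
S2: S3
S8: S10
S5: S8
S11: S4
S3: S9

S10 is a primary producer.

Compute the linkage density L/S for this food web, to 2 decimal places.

There are L = 17 links among S = 11 species.
L/S = 17/11 = 1.5455 ≈ 1.55.

L/S = 1.55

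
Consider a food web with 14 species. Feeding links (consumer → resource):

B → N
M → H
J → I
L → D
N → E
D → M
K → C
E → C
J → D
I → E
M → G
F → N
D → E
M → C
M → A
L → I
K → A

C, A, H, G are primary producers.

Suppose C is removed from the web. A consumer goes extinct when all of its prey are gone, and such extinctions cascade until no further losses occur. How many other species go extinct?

5

Remove C.
Round 1: E (all prey gone) → extinct.
Round 2: I (all prey gone), N (all prey gone) → extinct.
Round 3: F (all prey gone), B (all prey gone) → extinct.
No further losses. Total secondary extinctions: 5.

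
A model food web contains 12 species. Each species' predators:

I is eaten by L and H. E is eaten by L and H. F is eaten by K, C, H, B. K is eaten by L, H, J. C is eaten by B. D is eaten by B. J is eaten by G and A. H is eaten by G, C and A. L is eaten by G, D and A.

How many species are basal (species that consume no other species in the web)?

3

Basal species (no prey listed): E, F, I.
Count: 3.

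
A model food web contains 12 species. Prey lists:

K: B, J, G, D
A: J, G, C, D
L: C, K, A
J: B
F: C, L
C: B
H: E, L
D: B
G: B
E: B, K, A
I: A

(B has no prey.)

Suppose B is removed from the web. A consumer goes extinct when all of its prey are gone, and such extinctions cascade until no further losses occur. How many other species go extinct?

Remove B.
Round 1: J (all prey gone), G (all prey gone), C (all prey gone), D (all prey gone) → extinct.
Round 2: K (all prey gone), A (all prey gone) → extinct.
Round 3: E (all prey gone), I (all prey gone), L (all prey gone) → extinct.
Round 4: H (all prey gone), F (all prey gone) → extinct.
No further losses. Total secondary extinctions: 11.

11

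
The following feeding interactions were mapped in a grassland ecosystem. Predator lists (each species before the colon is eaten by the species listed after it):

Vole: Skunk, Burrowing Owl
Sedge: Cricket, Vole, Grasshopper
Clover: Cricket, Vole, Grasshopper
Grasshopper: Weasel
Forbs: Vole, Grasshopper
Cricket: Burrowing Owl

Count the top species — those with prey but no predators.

Top species (has prey, but nothing eats it): Weasel, Skunk, Burrowing Owl.
Count: 3.

3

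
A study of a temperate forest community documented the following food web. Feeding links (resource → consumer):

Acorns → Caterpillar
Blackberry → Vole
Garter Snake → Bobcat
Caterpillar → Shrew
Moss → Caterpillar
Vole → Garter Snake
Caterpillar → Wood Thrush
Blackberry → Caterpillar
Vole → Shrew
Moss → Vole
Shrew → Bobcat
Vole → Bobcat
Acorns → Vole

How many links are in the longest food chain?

One longest chain: Blackberry → Vole → Garter Snake → Bobcat.
It has 4 species and 3 links.

3 links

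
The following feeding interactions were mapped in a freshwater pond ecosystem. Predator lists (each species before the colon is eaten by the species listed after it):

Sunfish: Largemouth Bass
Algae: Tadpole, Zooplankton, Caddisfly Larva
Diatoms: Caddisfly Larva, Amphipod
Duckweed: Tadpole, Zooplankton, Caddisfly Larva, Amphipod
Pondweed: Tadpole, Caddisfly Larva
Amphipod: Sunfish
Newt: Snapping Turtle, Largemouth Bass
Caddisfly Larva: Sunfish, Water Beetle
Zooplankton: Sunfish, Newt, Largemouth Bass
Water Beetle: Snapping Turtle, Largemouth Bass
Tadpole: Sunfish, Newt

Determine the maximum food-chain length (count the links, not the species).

3 links

One longest chain: Algae → Tadpole → Newt → Snapping Turtle.
It has 4 species and 3 links.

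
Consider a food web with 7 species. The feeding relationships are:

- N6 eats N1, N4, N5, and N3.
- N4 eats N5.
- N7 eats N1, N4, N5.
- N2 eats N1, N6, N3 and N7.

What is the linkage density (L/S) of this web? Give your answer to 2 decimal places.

L/S = 1.71

There are L = 12 links among S = 7 species.
L/S = 12/7 = 1.7143 ≈ 1.71.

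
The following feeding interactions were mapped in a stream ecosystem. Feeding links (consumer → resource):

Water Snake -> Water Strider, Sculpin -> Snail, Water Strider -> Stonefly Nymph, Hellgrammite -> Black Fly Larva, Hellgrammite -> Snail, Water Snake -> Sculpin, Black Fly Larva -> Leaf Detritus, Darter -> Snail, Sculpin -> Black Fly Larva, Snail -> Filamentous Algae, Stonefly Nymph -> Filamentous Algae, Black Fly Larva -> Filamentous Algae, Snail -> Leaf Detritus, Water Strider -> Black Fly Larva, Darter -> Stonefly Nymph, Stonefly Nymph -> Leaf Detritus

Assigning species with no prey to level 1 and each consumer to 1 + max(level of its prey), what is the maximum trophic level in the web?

Basal resources (level 1): Leaf Detritus, Filamentous Algae.
Leaf Detritus → Stonefly Nymph → Water Strider → Water Snake gives Water Snake level 4.
No species has a prey at level 4, so no species reaches level 5.

4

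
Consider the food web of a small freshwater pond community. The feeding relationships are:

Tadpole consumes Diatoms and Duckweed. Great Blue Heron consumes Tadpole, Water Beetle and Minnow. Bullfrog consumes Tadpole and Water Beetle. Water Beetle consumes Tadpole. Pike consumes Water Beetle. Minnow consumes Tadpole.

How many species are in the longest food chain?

4 species

One longest chain: Duckweed → Tadpole → Water Beetle → Bullfrog.
It has 4 species and 3 links.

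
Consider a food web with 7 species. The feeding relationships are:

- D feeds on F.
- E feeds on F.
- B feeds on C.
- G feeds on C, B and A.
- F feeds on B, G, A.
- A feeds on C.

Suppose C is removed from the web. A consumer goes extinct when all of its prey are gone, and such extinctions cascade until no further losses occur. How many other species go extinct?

Remove C.
Round 1: A (all prey gone), B (all prey gone) → extinct.
Round 2: G (all prey gone) → extinct.
Round 3: F (all prey gone) → extinct.
Round 4: E (all prey gone), D (all prey gone) → extinct.
No further losses. Total secondary extinctions: 6.

6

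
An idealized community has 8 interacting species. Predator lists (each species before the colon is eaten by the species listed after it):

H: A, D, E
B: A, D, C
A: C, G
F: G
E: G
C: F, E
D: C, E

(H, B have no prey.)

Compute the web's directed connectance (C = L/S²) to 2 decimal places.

C = 0.22

The web has S = 8 species and L = 14 feeding links.
C = L / S² = 14 / 64 = 0.2188 ≈ 0.22.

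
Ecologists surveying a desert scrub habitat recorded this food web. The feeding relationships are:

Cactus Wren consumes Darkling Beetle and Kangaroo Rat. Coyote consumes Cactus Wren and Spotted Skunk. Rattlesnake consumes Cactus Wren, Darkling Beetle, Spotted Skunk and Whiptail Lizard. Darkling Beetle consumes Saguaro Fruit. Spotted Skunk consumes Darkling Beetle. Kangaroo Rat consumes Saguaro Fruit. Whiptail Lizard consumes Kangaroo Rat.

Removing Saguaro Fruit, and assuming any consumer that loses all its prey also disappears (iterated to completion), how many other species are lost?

7

Remove Saguaro Fruit.
Round 1: Darkling Beetle (all prey gone), Kangaroo Rat (all prey gone) → extinct.
Round 2: Cactus Wren (all prey gone), Spotted Skunk (all prey gone), Whiptail Lizard (all prey gone) → extinct.
Round 3: Coyote (all prey gone), Rattlesnake (all prey gone) → extinct.
No further losses. Total secondary extinctions: 7.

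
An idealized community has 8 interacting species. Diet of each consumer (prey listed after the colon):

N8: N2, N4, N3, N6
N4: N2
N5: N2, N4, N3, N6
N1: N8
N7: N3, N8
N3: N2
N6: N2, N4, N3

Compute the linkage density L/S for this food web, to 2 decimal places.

There are L = 16 links among S = 8 species.
L/S = 16/8 = 2.0000 ≈ 2.00.

L/S = 2.00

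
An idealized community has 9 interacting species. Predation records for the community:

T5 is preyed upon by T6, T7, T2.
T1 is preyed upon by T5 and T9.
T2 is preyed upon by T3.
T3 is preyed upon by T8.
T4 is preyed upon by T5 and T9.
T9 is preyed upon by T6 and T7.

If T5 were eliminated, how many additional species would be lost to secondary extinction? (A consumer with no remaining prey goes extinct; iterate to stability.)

3

Remove T5.
Round 1: T2 (all prey gone) → extinct.
Round 2: T3 (all prey gone) → extinct.
Round 3: T8 (all prey gone) → extinct.
No further losses. Total secondary extinctions: 3.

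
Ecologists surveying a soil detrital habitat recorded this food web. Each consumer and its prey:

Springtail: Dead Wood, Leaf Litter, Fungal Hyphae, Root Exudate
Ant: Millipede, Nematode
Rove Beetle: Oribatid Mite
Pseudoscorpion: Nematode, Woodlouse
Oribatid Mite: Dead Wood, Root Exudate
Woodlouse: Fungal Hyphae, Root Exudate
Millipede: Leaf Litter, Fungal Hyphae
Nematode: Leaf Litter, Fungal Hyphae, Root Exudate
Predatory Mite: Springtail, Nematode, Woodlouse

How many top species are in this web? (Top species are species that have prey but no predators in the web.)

Top species (has prey, but nothing eats it): Pseudoscorpion, Rove Beetle, Ant, Predatory Mite.
Count: 4.

4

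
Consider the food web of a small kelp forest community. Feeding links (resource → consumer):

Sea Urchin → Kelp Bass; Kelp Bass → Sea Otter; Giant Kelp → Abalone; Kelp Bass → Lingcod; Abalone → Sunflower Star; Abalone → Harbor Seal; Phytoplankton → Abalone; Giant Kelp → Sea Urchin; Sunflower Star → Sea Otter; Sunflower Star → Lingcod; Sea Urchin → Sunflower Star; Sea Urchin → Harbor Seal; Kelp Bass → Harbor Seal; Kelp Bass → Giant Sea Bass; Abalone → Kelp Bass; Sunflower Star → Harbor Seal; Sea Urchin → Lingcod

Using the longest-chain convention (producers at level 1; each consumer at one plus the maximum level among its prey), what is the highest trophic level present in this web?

4

Producers (level 1): Giant Kelp, Phytoplankton.
Giant Kelp → Sea Urchin → Kelp Bass → Giant Sea Bass gives Giant Sea Bass level 4.
No species has a prey at level 4, so no species reaches level 5.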